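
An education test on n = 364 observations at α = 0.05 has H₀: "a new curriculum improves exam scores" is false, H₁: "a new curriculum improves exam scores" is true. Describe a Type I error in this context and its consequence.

Type I error: rejecting H₀ when it is true — concluding that a new curriculum improves exam scores when in fact it is not. Consequence: adopting a curriculum that gives no real benefit — disruption for nothing.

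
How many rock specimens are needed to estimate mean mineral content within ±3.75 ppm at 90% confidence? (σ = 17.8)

n = (z*σ/E)² = (1.645×17.8/3.75)² = 61.0 → n = 61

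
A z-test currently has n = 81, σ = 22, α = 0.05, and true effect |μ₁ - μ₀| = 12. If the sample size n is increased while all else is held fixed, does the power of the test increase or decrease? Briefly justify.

Power increases: a larger n shrinks the standard error σ/√n, moving the sampling distribution under H₁ further from the critical value.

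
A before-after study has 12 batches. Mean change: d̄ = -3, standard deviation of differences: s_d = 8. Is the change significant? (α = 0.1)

t = d̄/(s_d/√n) = -3/(8/√12) = -1.299. df = 11, critical t = ±1.796. Fail to reject H₀.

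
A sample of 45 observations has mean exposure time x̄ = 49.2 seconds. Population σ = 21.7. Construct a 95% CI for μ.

CI = x̄ ± z*(σ/√n) = 49.2 ± 1.96(21.7/√45) = 49.2 ± 6.34 = (42.86, 55.54)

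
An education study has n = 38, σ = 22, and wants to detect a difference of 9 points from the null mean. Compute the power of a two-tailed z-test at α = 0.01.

SE = σ/√n = 22/√38 = 3.569. Non-centrality λ = d/SE = 9/3.569 = 2.522. Power ≈ Φ(λ - z_{α/2}) = Φ(2.522 - 2.576) = Φ(-0.054) = 0.478.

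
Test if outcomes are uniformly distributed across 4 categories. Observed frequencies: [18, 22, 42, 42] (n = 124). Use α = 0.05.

Expected = 31 each. χ² = Σ(O-E)²/E = 15.871. df = 3, critical value = 7.815. Reject H₀.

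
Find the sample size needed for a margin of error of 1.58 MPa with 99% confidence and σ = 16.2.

n = (z*σ/E)² = (2.576×16.2/1.58)² = 697.6 → n = 698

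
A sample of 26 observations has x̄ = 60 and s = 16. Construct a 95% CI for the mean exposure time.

CI = x̄ ± t*(s/√n) = 60 ± 2.06(16/√26) = (53.54, 66.46)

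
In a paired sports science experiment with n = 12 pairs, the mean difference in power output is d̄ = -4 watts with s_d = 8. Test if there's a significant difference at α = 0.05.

t = d̄/(s_d/√n) = -4/(8/√12) = -1.732. df = 11, critical t = ±2.201. Fail to reject H₀.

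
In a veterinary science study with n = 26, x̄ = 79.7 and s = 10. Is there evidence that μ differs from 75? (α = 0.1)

t = (x̄ - μ₀)/(s/√n) = (79.7 - 75)/(10/√26) = 2.397. df = 25, critical t = ±1.708. Reject H₀.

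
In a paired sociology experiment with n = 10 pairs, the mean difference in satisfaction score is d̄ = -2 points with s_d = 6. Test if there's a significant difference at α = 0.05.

t = d̄/(s_d/√n) = -2/(6/√10) = -1.054. df = 9, critical t = ±2.262. Fail to reject H₀.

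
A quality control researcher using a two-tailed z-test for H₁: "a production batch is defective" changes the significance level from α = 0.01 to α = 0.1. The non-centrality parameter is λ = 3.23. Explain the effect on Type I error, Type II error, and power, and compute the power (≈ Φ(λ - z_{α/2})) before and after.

Increasing α from 0.01 to 0.1:
• Type I error rate increases (α is the Type I rate by definition).
• Critical value moves from z_{α/2} = 2.576 to 1.645, so power = Φ(λ - z_{α/2}) goes from Φ(3.23 - 2.576) = 0.743 to Φ(3.23 - 1.645) = 0.944.
• Type II error rate β = 1 - power therefore decreases (0.257 → 0.056).
Appropriate when false negatives are costly — here, shipping a defective batch — faulty products reach customers.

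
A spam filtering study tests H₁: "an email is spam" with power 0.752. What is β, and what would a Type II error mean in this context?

β = 1 - power = 1 - 0.752 = 0.248. A Type II error is failing to reject H₀ when H₀ is false (false negative) — here, failing to conclude that an email is spam when in fact it is true. Consequence: a spam email lands in the inbox.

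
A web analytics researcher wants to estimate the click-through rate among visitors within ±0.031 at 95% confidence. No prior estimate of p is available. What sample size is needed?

Conservative approach: use p = 0.5 (maximizes p(1-p) = 0.25). n = z²(0.25)/E² = 1.96²×0.25/0.031² = 999.4 → n = 1000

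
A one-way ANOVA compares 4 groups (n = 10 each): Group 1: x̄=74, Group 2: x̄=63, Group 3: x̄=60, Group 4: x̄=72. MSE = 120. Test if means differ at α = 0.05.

Grand mean = 67.25. SS_between = 1387.5, MS_between = 462.5. F = 3.854, F_crit ≈ 2.866. Reject H₀.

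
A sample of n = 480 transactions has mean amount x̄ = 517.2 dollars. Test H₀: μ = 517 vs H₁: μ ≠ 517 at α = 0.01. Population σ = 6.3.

z = (x̄ - μ₀)/(σ/√n) = (517.2 - 517)/(6.3/√480) = 0.696. Critical value: ±2.576. Since |0.696| ≤ 2.576, Fail to reject H₀.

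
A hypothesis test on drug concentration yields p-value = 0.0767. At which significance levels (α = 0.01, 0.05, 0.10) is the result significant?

p = 0.0767. Significant at: α = 0.1.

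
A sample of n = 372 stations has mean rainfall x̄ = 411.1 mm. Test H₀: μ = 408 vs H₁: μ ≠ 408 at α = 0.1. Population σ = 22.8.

z = (x̄ - μ₀)/(σ/√n) = (411.1 - 408)/(22.8/√372) = 2.622. Critical value: ±1.645. Since |2.622| > 1.645, Reject H₀.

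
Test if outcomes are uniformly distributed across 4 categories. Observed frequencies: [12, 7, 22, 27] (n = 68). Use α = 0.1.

Expected = 17 each. χ² = Σ(O-E)²/E = 14.706. df = 3, critical value = 6.251. Reject H₀.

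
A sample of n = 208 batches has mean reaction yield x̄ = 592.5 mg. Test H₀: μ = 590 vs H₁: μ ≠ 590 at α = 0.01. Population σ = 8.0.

z = (x̄ - μ₀)/(σ/√n) = (592.5 - 590)/(8.0/√208) = 4.507. Critical value: ±2.576. Since |4.507| > 2.576, Reject H₀.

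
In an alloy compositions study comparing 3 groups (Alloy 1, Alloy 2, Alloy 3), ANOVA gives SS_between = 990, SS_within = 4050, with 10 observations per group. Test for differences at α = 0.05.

df_between = 2, df_within = 27. F = MS_between/MS_within = 495.0/150.0 = 3.3. F_crit ≈ 3.354. Fail to reject H₀.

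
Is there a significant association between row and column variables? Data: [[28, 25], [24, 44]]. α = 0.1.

χ² = 3.738. df = 1, critical = 2.706. Reject H₀. Variables are dependent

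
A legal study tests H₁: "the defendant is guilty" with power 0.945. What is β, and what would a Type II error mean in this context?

β = 1 - power = 1 - 0.945 = 0.055. A Type II error is failing to reject H₀ when H₀ is false (false negative) — here, failing to conclude that the defendant is guilty when in fact it is true. Consequence: acquitting a guilty person.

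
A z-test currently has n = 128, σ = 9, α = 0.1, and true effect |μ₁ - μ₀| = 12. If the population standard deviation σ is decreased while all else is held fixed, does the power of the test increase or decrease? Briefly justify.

Power increases: a smaller σ shrinks the standard error σ/√n, moving the sampling distribution under H₁ further from the critical value.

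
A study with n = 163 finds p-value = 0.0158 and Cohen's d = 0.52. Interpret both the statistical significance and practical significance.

Statistically significant (p = 0.0158 < 0.05). Cohen's d = 0.52 indicates a medium effect size. Both statistical and practical significance should be considered.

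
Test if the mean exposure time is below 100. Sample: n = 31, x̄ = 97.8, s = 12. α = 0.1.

t = (97.8 - 100)/(12/√31) = -1.021, df = 30. Critical t = -1.31. Fail to reject H₀.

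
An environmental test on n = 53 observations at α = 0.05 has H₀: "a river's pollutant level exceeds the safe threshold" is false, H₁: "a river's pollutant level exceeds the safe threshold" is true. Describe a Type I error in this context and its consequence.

Type I error: rejecting H₀ when it is true — concluding that a river's pollutant level exceeds the safe threshold when in fact it is not. Consequence: shutting down a compliant factory unnecessarily.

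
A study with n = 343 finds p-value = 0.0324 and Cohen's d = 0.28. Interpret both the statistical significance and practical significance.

Statistically significant (p = 0.0324 < 0.05). Cohen's d = 0.28 indicates a small effect size. Both statistical and practical significance should be considered.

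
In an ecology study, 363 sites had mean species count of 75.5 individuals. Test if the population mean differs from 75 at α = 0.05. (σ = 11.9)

z = (x̄ - μ₀)/(σ/√n) = (75.5 - 75)/(11.9/√363) = 0.801. Critical value: ±1.96. Since |0.801| ≤ 1.96, Fail to reject H₀.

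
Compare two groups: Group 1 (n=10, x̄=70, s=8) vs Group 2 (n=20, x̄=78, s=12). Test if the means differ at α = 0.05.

Pooled sp = 10.88. t = -1.899, df = 28. Critical t = ±2.048. Fail to reject H₀.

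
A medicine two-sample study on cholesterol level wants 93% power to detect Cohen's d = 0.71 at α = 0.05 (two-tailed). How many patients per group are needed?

z_{α/2} = 1.96, z_β = Φ⁻¹(0.93) = 1.476. For medium effect (d = 0.71): n per group = 2(z_{α/2} + z_β)²/d² = 2(1.96 + 1.476)²/0.71² = 46.8 → 47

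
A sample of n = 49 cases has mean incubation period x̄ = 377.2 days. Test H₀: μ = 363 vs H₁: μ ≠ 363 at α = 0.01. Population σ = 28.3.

z = (x̄ - μ₀)/(σ/√n) = (377.2 - 363)/(28.3/√49) = 3.512. Critical value: ±2.576. Since |3.512| > 2.576, Reject H₀.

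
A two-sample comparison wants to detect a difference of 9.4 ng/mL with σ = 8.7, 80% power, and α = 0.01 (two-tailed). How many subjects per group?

n per group = 2(z_α/2 + z_β)²σ²/d² = 2×(2.576 + 0.84)²×8.7²/9.4² = 20.0 → n = 20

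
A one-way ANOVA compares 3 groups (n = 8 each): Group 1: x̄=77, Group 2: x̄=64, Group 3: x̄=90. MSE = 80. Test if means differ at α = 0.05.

Grand mean = 77.0. SS_between = 2704.0, MS_between = 1352.0. F = 16.9, F_crit ≈ 3.467. Reject H₀.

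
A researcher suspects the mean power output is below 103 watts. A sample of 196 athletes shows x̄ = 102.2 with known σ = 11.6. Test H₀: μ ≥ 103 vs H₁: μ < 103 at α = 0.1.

z = -0.966. Critical value: -1.28. Fail to reject H₀.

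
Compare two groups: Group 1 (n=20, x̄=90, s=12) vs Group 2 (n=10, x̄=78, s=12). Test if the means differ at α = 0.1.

Pooled sp = 12.0. t = 2.582, df = 28. Critical t = ±1.701. Reject H₀.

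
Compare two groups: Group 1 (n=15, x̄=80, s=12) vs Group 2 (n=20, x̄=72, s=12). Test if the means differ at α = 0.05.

Pooled sp = 12.0. t = 1.952, df = 33. Critical t = ±2.035. Fail to reject H₀.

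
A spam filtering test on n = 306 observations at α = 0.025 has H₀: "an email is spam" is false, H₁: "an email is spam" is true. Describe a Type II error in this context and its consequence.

Type II error: failing to reject H₀ when it is false — concluding that an email is spam is not supported when in fact it is. Consequence: a spam email lands in the inbox.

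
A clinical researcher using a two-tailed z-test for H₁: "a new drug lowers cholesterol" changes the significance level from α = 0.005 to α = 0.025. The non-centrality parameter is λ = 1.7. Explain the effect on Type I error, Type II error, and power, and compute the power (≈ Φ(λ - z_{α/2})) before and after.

Increasing α from 0.005 to 0.025:
• Type I error rate increases (α is the Type I rate by definition).
• Critical value moves from z_{α/2} = 2.807 to 2.241, so power = Φ(λ - z_{α/2}) goes from Φ(1.7 - 2.807) = 0.134 to Φ(1.7 - 2.241) = 0.294.
• Type II error rate β = 1 - power therefore decreases (0.866 → 0.706).
Appropriate when false negatives are costly — here, shelving an effective drug — patients miss out on a treatment that would have helped.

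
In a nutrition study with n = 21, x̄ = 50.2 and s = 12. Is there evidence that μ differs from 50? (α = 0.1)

t = (x̄ - μ₀)/(s/√n) = (50.2 - 50)/(12/√21) = 0.076. df = 20, critical t = ±1.725. Fail to reject H₀.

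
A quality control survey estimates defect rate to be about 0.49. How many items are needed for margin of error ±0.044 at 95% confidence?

n = z²p(1-p)/E² = 1.96²×0.49×0.51/0.044² = 495.9 → n = 496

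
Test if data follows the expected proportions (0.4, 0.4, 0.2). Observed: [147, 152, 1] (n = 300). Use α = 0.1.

Expected: [120.0, 120.0, 60.0]. χ² = 72.625. df = 2, critical = 4.605. Reject H₀.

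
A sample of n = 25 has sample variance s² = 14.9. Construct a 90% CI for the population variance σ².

df = 24. χ²_{0.05} = 36.415, χ²_{0.95} = 13.848. CI for σ² = ((n-1)s²/χ²_{α/2}, (n-1)s²/χ²_{1-α/2}) = (24·14.9/36.415, 24·14.9/13.848) = (9.82, 25.82)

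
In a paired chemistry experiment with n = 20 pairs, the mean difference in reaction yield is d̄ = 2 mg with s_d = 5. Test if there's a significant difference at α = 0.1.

t = d̄/(s_d/√n) = 2/(5/√20) = 1.789. df = 19, critical t = ±1.729. Reject H₀.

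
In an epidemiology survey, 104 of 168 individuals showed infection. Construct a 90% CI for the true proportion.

p̂ = 0.619. CI = p̂ ± z*√(p̂(1-p̂)/n) = (0.557, 0.681)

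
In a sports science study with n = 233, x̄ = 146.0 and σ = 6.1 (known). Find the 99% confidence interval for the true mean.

CI = x̄ ± z*(σ/√n) = 146.0 ± 2.576(6.1/√233) = 146.0 ± 1.03 = (144.97, 147.03)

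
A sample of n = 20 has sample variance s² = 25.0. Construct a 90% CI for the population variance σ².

df = 19. χ²_{0.05} = 30.144, χ²_{0.95} = 10.117. CI for σ² = ((n-1)s²/χ²_{α/2}, (n-1)s²/χ²_{1-α/2}) = (19·25.0/30.144, 19·25.0/10.117) = (15.76, 46.95)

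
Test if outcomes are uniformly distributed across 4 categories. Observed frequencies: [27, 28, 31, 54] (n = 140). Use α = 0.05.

Expected = 35 each. χ² = Σ(O-E)²/E = 14.0. df = 3, critical value = 7.815. Reject H₀.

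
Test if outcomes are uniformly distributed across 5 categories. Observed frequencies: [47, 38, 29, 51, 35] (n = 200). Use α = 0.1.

Expected = 40 each. χ² = Σ(O-E)²/E = 8.0. df = 4, critical value = 7.779. Reject H₀.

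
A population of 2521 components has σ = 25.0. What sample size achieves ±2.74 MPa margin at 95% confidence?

Without FPC: n₀ = (1.96×25.0/2.74)² = 319.809. With FPC: n = n₀N/(n₀+N-1) = 283.9 → n = 284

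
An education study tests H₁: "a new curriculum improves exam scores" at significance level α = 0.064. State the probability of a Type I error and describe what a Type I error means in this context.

P(Type I error) = α = 0.064. A Type I error is rejecting H₀ when H₀ is actually true (false positive) — here, concluding that a new curriculum improves exam scores when in fact this is not the case. Consequence: adopting a curriculum that gives no real benefit — disruption for nothing.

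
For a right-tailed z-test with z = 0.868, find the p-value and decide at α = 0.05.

p = P(Z > 0.868) = 1 - Φ(0.868) ≈ 0.1927. Since p ≥ 0.05, fail to reject H₀ (not significant) at α = 0.05.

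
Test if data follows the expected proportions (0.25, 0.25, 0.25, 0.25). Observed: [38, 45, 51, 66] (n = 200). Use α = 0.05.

Expected: [50.0, 50.0, 50.0, 50.0]. χ² = 8.52. df = 3, critical = 7.815. Reject H₀.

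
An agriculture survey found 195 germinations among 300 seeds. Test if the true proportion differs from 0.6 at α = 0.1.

p̂ = 0.65, p₀ = 0.6. z = (p̂ - p₀)/√(p₀(1-p₀)/n) = 1.768. Critical: ±1.645. Reject H₀.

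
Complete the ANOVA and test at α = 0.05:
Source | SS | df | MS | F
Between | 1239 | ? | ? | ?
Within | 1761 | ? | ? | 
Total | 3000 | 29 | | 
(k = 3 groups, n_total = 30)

df_between = 2, df_within = 27. MS_between = 619.5, MS_within = 65.22. F = 9.498, F_crit ≈ 3.354. Reject H₀.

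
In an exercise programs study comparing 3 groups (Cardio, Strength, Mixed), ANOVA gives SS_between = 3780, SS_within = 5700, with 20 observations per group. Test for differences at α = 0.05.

df_between = 2, df_within = 57. F = MS_between/MS_within = 1890.0/100.0 = 18.9. F_crit ≈ 3.159. Reject H₀. At least one mean differs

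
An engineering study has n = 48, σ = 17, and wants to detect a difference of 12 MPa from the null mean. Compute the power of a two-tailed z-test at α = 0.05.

SE = σ/√n = 17/√48 = 2.454. Non-centrality λ = d/SE = 12/2.454 = 4.89. Power ≈ Φ(λ - z_{α/2}) = Φ(4.89 - 1.96) = Φ(2.93) = 0.998.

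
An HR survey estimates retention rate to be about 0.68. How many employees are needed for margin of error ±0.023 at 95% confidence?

n = z²p(1-p)/E² = 1.96²×0.68×0.32/0.023² = 1580.2 → n = 1581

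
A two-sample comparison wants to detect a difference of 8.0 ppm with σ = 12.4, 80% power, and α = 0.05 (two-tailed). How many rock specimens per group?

n per group = 2(z_α/2 + z_β)²σ²/d² = 2×(1.96 + 0.84)²×12.4²/8.0² = 37.7 → n = 38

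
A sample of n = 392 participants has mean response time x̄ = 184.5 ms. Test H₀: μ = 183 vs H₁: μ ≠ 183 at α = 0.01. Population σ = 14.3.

z = (x̄ - μ₀)/(σ/√n) = (184.5 - 183)/(14.3/√392) = 2.077. Critical value: ±2.576. Since |2.077| ≤ 2.576, Fail to reject H₀.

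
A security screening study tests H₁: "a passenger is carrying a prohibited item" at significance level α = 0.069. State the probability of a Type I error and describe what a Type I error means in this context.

P(Type I error) = α = 0.069. A Type I error is rejecting H₀ when H₀ is actually true (false positive) — here, concluding that a passenger is carrying a prohibited item when in fact this is not the case. Consequence: detaining an innocent passenger — delay and inconvenience.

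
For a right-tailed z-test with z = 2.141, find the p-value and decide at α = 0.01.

p = P(Z > 2.141) = 1 - Φ(2.141) ≈ 0.0161. Since p ≥ 0.01, fail to reject H₀ (not significant) at α = 0.01.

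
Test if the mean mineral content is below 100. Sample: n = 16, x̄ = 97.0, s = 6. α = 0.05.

t = (97.0 - 100)/(6/√16) = -2.0, df = 15. Critical t = -1.753. Reject H₀.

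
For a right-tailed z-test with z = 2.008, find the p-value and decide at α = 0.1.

p = P(Z > 2.008) = 1 - Φ(2.008) ≈ 0.0223. Since p < 0.1, reject H₀ (significant) at α = 0.1.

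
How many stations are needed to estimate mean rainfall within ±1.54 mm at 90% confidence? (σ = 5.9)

n = (z*σ/E)² = (1.645×5.9/1.54)² = 39.7 → n = 40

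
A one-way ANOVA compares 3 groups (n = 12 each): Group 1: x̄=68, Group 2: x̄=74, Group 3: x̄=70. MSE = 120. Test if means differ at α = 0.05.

Grand mean = 70.67. SS_between = 224.0, MS_between = 112.0. F = 0.933, F_crit ≈ 3.285. Fail to reject H₀.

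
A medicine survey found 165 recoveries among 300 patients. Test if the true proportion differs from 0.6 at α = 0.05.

p̂ = 0.55, p₀ = 0.6. z = (p̂ - p₀)/√(p₀(1-p₀)/n) = -1.768. Critical: ±1.96. Fail to reject H₀.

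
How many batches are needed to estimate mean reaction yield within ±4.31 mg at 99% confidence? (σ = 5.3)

n = (z*σ/E)² = (2.576×5.3/4.31)² = 10.03 → n = 11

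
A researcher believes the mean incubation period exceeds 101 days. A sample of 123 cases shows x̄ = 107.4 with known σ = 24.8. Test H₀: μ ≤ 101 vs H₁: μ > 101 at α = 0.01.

z = 2.862. Critical value: 2.33. Reject H₀.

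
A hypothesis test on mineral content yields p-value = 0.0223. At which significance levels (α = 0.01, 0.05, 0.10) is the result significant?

p = 0.0223. Significant at: α = 0.05, 0.1.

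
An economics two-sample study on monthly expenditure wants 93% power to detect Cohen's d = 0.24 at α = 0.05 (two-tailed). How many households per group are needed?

z_{α/2} = 1.96, z_β = Φ⁻¹(0.93) = 1.476. For small effect (d = 0.24): n per group = 2(z_{α/2} + z_β)²/d² = 2(1.96 + 1.476)²/0.24² = 409.9 → 410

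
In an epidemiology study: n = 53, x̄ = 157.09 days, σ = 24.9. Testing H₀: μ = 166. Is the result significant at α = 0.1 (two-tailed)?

z = (157.09 - 166)/(24.9/√53) = -2.605. Since |z| > 1.645, significant at α = 0.1.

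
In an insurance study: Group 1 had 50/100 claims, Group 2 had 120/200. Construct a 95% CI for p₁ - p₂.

p̂₁ = 0.5, p̂₂ = 0.6. Difference = -0.1. CI = (-0.219, 0.019)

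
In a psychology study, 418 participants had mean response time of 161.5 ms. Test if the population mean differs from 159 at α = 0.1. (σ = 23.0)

z = (x̄ - μ₀)/(σ/√n) = (161.5 - 159)/(23.0/√418) = 2.222. Critical value: ±1.645. Since |2.222| > 1.645, Reject H₀.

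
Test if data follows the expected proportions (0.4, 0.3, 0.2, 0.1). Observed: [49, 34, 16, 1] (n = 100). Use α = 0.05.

Expected: [40.0, 30.0, 20.0, 10.0]. χ² = 11.458. df = 3, critical = 7.815. Reject H₀.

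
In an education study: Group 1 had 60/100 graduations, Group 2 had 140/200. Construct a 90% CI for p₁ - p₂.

p̂₁ = 0.6, p̂₂ = 0.7. Difference = -0.1. CI = (-0.197, -0.003)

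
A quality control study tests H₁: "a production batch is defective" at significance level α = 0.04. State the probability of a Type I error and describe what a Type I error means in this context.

P(Type I error) = α = 0.04. A Type I error is rejecting H₀ when H₀ is actually true (false positive) — here, concluding that a production batch is defective when in fact this is not the case. Consequence: scrapping a good batch — wasted material and cost for no reason.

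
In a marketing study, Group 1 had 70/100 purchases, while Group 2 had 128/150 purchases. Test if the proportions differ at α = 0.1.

p̂₁ = 0.7, p̂₂ = 0.853, pooled p̂ = 0.792. z = -2.926. Critical: ±1.645. Reject H₀.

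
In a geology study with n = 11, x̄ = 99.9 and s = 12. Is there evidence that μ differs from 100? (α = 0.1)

t = (x̄ - μ₀)/(s/√n) = (99.9 - 100)/(12/√11) = -0.028. df = 10, critical t = ±1.812. Fail to reject H₀.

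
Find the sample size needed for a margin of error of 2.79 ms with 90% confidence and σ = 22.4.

n = (z*σ/E)² = (1.645×22.4/2.79)² = 174.4 → n = 175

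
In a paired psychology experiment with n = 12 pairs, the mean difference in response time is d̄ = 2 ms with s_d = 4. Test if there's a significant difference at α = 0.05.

t = d̄/(s_d/√n) = 2/(4/√12) = 1.732. df = 11, critical t = ±2.201. Fail to reject H₀.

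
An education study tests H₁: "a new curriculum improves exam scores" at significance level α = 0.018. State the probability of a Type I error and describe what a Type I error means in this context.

P(Type I error) = α = 0.018. A Type I error is rejecting H₀ when H₀ is actually true (false positive) — here, concluding that a new curriculum improves exam scores when in fact this is not the case. Consequence: adopting a curriculum that gives no real benefit — disruption for nothing.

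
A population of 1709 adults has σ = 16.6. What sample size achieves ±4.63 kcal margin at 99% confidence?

Without FPC: n₀ = (2.576×16.6/4.63)² = 85.299. With FPC: n = n₀N/(n₀+N-1) = 81.3 → n = 82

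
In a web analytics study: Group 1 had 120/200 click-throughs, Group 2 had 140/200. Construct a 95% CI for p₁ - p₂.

p̂₁ = 0.6, p̂₂ = 0.7. Difference = -0.1. CI = (-0.193, -0.007)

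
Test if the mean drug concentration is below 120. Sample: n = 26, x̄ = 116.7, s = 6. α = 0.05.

t = (116.7 - 120)/(6/√26) = -2.804, df = 25. Critical t = -1.708. Reject H₀.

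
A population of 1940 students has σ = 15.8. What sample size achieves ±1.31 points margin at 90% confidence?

Without FPC: n₀ = (1.645×15.8/1.31)² = 393.644. With FPC: n = n₀N/(n₀+N-1) = 327.4 → n = 328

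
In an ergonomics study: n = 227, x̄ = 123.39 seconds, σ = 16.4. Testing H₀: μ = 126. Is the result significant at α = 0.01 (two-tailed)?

z = (123.39 - 126)/(16.4/√227) = -2.398. Since |z| ≤ 2.576, not significant at α = 0.01.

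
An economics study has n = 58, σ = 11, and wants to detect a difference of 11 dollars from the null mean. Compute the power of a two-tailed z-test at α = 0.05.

SE = σ/√n = 11/√58 = 1.444. Non-centrality λ = d/SE = 11/1.444 = 7.616. Power ≈ Φ(λ - z_{α/2}) = Φ(7.616 - 1.96) = Φ(5.656) = 1.0.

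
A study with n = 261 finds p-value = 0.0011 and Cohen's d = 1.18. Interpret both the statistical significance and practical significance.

Statistically significant (p = 0.0011 < 0.05). Cohen's d = 1.18 indicates a large effect size. Both statistical and practical significance should be considered.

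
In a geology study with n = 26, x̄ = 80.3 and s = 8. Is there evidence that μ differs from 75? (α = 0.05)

t = (x̄ - μ₀)/(s/√n) = (80.3 - 75)/(8/√26) = 3.378. df = 25, critical t = ±2.06. Reject H₀.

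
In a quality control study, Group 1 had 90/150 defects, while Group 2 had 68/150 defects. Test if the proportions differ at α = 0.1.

p̂₁ = 0.6, p̂₂ = 0.453, pooled p̂ = 0.527. z = 2.544. Critical: ±1.645. Reject H₀.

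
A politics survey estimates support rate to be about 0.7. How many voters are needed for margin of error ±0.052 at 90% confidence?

n = z²p(1-p)/E² = 1.645²×0.7×0.3/0.052² = 210.2 → n = 211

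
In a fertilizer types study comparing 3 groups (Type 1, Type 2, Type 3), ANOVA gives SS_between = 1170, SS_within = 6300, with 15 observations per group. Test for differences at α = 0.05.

df_between = 2, df_within = 42. F = MS_between/MS_within = 585.0/150.0 = 3.9. F_crit ≈ 3.22. Reject H₀. At least one mean differs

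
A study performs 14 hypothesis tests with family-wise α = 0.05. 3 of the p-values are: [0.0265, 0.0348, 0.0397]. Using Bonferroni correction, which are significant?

Bonferroni α = 0.05/14 = 0.00357. None of the given p-values are significant.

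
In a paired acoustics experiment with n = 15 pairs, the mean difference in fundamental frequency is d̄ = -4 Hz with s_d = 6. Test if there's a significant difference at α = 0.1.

t = d̄/(s_d/√n) = -4/(6/√15) = -2.582. df = 14, critical t = ±1.761. Reject H₀.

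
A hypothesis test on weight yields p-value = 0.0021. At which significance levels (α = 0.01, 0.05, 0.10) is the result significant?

p = 0.0021. Significant at: α = 0.01, 0.05, 0.1.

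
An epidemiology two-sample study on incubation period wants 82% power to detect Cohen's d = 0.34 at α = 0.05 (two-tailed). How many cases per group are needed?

z_{α/2} = 1.96, z_β = Φ⁻¹(0.82) = 0.915. For small effect (d = 0.34): n per group = 2(z_{α/2} + z_β)²/d² = 2(1.96 + 0.915)²/0.34² = 143.004 → 144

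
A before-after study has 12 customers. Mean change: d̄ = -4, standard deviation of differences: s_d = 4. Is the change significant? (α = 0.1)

t = d̄/(s_d/√n) = -4/(4/√12) = -3.464. df = 11, critical t = ±1.796. Reject H₀.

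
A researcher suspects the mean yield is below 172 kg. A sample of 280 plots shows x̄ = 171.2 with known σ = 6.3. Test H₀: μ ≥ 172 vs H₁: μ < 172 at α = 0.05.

z = -2.125. Critical value: -1.645. Reject H₀.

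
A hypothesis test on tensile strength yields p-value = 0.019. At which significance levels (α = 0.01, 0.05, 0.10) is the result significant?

p = 0.019. Significant at: α = 0.05, 0.1.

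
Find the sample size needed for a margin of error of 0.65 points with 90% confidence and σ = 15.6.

n = (z*σ/E)² = (1.645×15.6/0.65)² = 1558.7 → n = 1559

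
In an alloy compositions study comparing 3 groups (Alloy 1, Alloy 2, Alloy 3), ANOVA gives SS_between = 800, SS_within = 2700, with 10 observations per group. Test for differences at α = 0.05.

df_between = 2, df_within = 27. F = MS_between/MS_within = 400.0/100.0 = 4.0. F_crit ≈ 3.354. Reject H₀. At least one mean differs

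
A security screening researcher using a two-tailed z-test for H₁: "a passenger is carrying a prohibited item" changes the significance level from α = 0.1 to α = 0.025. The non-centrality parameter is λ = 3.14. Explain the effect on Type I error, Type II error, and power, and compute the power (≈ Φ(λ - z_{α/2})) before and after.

Decreasing α from 0.1 to 0.025:
• Type I error rate decreases (α is the Type I rate by definition).
• Critical value moves from z_{α/2} = 1.645 to 2.241, so power = Φ(λ - z_{α/2}) goes from Φ(3.14 - 1.645) = 0.933 to Φ(3.14 - 2.241) = 0.816.
• Type II error rate β = 1 - power therefore increases (0.067 → 0.184).
Appropriate when false positives are costly — here, detaining an innocent passenger — delay and inconvenience.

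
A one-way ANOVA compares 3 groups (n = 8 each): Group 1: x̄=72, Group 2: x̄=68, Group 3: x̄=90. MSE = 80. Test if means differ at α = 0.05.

Grand mean = 76.67. SS_between = 2197.33, MS_between = 1098.67. F = 13.733, F_crit ≈ 3.467. Reject H₀.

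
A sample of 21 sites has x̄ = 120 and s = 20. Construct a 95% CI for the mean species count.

CI = x̄ ± t*(s/√n) = 120 ± 2.086(20/√21) = (110.9, 129.1)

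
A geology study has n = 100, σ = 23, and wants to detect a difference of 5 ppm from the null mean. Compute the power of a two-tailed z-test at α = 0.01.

SE = σ/√n = 23/√100 = 2.3. Non-centrality λ = d/SE = 5/2.3 = 2.174. Power ≈ Φ(λ - z_{α/2}) = Φ(2.174 - 2.576) = Φ(-0.402) = 0.344.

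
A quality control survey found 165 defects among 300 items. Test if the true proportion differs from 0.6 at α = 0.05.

p̂ = 0.55, p₀ = 0.6. z = (p̂ - p₀)/√(p₀(1-p₀)/n) = -1.768. Critical: ±1.96. Fail to reject H₀.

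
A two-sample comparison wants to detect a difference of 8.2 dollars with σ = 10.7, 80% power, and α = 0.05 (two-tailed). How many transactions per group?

n per group = 2(z_α/2 + z_β)²σ²/d² = 2×(1.96 + 0.84)²×10.7²/8.2² = 26.7 → n = 27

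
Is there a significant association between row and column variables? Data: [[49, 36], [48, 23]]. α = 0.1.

χ² = 1.631. df = 1, critical = 2.706. Fail to reject H₀. No evidence of dependence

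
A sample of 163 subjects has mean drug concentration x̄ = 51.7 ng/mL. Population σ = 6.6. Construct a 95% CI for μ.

CI = x̄ ± z*(σ/√n) = 51.7 ± 1.96(6.6/√163) = 51.7 ± 1.01 = (50.69, 52.71)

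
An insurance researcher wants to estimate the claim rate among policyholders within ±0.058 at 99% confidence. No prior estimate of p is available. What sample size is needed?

Conservative approach: use p = 0.5 (maximizes p(1-p) = 0.25). n = z²(0.25)/E² = 2.576²×0.25/0.058² = 493.1 → n = 494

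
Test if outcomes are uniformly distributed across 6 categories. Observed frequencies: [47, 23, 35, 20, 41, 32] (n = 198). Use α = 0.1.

Expected = 33 each. χ² = Σ(O-E)²/E = 16.182. df = 5, critical value = 9.236. Reject H₀.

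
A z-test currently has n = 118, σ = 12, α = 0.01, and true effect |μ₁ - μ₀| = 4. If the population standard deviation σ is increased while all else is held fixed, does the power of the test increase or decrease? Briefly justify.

Power decreases: a larger σ inflates the standard error σ/√n, pulling the sampling distribution under H₁ back toward the critical value.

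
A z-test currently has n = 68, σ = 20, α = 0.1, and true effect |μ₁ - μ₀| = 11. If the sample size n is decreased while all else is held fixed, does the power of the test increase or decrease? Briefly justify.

Power decreases: a smaller n inflates the standard error σ/√n, pulling the sampling distribution under H₁ back toward the critical value.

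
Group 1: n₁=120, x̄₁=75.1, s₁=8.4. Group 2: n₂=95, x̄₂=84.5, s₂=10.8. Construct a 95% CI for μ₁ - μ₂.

Difference = -9.4. SE = √(8.4²/120 + 10.8²/95) = 1.348. CI = (-12.04, -6.76)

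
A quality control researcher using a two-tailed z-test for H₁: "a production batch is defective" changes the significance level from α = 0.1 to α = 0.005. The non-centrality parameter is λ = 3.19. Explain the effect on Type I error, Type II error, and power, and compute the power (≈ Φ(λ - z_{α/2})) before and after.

Decreasing α from 0.1 to 0.005:
• Type I error rate decreases (α is the Type I rate by definition).
• Critical value moves from z_{α/2} = 1.645 to 2.807, so power = Φ(λ - z_{α/2}) goes from Φ(3.19 - 1.645) = 0.939 to Φ(3.19 - 2.807) = 0.649.
• Type II error rate β = 1 - power therefore increases (0.061 → 0.351).
Appropriate when false positives are costly — here, scrapping a good batch — wasted material and cost for no reason.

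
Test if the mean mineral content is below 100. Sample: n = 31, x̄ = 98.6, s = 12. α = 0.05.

t = (98.6 - 100)/(12/√31) = -0.65, df = 30. Critical t = -1.697. Fail to reject H₀.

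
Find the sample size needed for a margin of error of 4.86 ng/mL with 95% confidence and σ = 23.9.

n = (z*σ/E)² = (1.96×23.9/4.86)² = 92.9 → n = 93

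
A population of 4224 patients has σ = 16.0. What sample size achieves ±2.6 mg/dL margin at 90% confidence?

Without FPC: n₀ = (1.645×16.0/2.6)² = 102.477. With FPC: n = n₀N/(n₀+N-1) = 100.1 → n = 101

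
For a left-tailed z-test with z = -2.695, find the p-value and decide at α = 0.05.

p = P(Z < -2.695) = Φ(-2.695) ≈ 0.0035. Since p < 0.05, reject H₀ (significant) at α = 0.05.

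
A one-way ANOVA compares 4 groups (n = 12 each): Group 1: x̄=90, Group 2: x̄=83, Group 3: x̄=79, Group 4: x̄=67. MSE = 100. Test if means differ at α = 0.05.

Grand mean = 79.75. SS_between = 3345.0, MS_between = 1115.0. F = 11.15, F_crit ≈ 2.816. Reject H₀.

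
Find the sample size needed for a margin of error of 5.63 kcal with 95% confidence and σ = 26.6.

n = (z*σ/E)² = (1.96×26.6/5.63)² = 85.8 → n = 86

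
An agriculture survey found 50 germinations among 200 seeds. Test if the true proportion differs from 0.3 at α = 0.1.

p̂ = 0.25, p₀ = 0.3. z = (p̂ - p₀)/√(p₀(1-p₀)/n) = -1.543. Critical: ±1.645. Fail to reject H₀.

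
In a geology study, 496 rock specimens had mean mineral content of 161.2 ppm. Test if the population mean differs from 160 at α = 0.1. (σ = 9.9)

z = (x̄ - μ₀)/(σ/√n) = (161.2 - 160)/(9.9/√496) = 2.7. Critical value: ±1.645. Since |2.7| > 1.645, Reject H₀.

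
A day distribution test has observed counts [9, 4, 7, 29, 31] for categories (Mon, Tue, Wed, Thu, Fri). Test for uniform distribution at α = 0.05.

Expected = 16 each. χ² = Σ(O-E)²/E = 41.75. df = 4, critical value = 9.488. Reject H₀.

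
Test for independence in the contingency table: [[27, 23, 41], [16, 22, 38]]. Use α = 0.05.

χ² = 1.616. df = 2, critical = 5.991. Fail to reject H₀. No evidence of dependence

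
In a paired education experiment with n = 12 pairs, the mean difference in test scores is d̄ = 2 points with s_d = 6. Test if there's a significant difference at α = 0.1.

t = d̄/(s_d/√n) = 2/(6/√12) = 1.155. df = 11, critical t = ±1.796. Fail to reject H₀.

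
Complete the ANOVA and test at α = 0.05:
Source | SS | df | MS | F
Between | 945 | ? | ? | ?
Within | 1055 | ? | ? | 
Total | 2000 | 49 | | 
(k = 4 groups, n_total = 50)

df_between = 3, df_within = 46. MS_between = 315.0, MS_within = 22.93. F = 13.735, F_crit ≈ 2.807. Reject H₀.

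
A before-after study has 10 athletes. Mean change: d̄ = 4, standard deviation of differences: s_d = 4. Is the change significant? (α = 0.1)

t = d̄/(s_d/√n) = 4/(4/√10) = 3.162. df = 9, critical t = ±1.833. Reject H₀.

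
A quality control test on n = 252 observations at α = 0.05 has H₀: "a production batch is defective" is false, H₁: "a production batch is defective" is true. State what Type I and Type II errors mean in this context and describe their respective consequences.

Type I (false positive): concluding that a production batch is defective when it is not — scrapping a good batch — wasted material and cost for no reason. Type II (false negative): failing to conclude that a production batch is defective when it is — shipping a defective batch — faulty products reach customers. Which is costlier depends on domain priorities and is a judgement call rather than a statistical fact.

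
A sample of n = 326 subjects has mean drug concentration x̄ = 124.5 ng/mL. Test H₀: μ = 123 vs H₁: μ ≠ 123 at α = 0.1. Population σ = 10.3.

z = (x̄ - μ₀)/(σ/√n) = (124.5 - 123)/(10.3/√326) = 2.629. Critical value: ±1.645. Since |2.629| > 1.645, Reject H₀.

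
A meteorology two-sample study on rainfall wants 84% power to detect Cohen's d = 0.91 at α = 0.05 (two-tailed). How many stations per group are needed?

z_{α/2} = 1.96, z_β = Φ⁻¹(0.84) = 0.994. For large effect (d = 0.91): n per group = 2(z_{α/2} + z_β)²/d² = 2(1.96 + 0.994)²/0.91² = 21.1 → 22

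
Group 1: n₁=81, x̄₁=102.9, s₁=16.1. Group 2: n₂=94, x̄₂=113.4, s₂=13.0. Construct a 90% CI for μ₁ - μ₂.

Difference = -10.5. SE = √(16.1²/81 + 13.0²/94) = 2.236. CI = (-14.18, -6.82)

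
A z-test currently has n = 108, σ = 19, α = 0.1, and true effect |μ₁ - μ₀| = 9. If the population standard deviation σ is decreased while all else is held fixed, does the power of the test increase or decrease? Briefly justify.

Power increases: a smaller σ shrinks the standard error σ/√n, moving the sampling distribution under H₁ further from the critical value.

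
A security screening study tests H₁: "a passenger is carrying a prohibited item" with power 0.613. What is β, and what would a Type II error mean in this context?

β = 1 - power = 1 - 0.613 = 0.387. A Type II error is failing to reject H₀ when H₀ is false (false negative) — here, failing to conclude that a passenger is carrying a prohibited item when in fact it is true. Consequence: letting a prohibited item through — security breach.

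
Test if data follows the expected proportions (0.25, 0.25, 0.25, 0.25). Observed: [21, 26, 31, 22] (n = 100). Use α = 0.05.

Expected: [25.0, 25.0, 25.0, 25.0]. χ² = 2.48. df = 3, critical = 7.815. Fail to reject H₀.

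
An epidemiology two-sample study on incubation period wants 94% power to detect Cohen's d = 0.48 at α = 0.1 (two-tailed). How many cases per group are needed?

z_{α/2} = 1.645, z_β = Φ⁻¹(0.94) = 1.555. For small effect (d = 0.48): n per group = 2(z_{α/2} + z_β)²/d² = 2(1.645 + 1.555)²/0.48² = 88.9 → 89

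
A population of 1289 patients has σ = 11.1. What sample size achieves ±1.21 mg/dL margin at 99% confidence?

Without FPC: n₀ = (2.576×11.1/1.21)² = 558.428. With FPC: n = n₀N/(n₀+N-1) = 389.8 → n = 390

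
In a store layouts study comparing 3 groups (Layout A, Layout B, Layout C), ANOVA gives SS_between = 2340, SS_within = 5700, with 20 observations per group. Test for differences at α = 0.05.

df_between = 2, df_within = 57. F = MS_between/MS_within = 1170.0/100.0 = 11.7. F_crit ≈ 3.159. Reject H₀. At least one mean differs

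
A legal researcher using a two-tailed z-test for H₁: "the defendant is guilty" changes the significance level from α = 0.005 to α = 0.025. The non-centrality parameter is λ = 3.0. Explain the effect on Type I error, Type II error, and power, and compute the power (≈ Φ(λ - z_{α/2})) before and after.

Increasing α from 0.005 to 0.025:
• Type I error rate increases (α is the Type I rate by definition).
• Critical value moves from z_{α/2} = 2.807 to 2.241, so power = Φ(λ - z_{α/2}) goes from Φ(3.0 - 2.807) = 0.577 to Φ(3.0 - 2.241) = 0.776.
• Type II error rate β = 1 - power therefore decreases (0.423 → 0.224).
Appropriate when false negatives are costly — here, acquitting a guilty person.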